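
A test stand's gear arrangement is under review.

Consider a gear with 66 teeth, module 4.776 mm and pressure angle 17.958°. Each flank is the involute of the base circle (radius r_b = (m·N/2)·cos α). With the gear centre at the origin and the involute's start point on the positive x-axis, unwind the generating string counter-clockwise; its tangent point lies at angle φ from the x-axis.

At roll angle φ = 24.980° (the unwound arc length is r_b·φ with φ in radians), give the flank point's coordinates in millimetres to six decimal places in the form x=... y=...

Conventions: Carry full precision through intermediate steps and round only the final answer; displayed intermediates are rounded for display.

single-mesh involute tooth geometry (66T wheel at module 4.776)
pitch radius r_p = m·N/2 = 4.776·66/2 = 157.608000
base radius r_b = r_p·cos α = 157.608000·cos 17.958° = 149.929777
roll angle φ = 24.980° = 0.43598325 rad
x = r_b·(cos φ + φ·sin φ) = 163.509186
y = r_b·(sin φ − φ·cos φ) = 4.063482

x=163.509186 y=4.063482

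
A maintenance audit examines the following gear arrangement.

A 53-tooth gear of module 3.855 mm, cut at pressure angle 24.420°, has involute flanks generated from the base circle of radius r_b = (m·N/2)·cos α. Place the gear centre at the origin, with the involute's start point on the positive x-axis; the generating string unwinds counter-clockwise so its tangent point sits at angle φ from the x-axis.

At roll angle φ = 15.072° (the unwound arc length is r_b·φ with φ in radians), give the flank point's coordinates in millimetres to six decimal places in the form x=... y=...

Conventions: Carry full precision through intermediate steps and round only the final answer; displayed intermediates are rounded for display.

single-mesh involute tooth geometry (53T wheel at module 3.855)
pitch radius r_p = m·N/2 = 3.855·53/2 = 102.157500
base radius r_b = r_p·cos α = 102.157500·cos 24.420° = 93.018429
roll angle φ = 15.072° = 0.26305602 rad
x = r_b·(cos φ + φ·sin φ) = 96.181333
y = r_b·(sin φ − φ·cos φ) = 0.560511

x=96.181333 y=0.560511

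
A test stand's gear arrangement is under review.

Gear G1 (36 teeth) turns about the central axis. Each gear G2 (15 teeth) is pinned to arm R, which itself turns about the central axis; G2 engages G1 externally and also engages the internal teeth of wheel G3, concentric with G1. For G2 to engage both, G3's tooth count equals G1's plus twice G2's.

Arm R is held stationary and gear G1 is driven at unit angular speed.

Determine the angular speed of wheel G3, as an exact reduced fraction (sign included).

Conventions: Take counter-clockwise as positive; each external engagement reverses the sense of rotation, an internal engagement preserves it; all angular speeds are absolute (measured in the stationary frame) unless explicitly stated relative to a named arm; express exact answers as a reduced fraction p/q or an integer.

-6/11

topology: planetary set — G1 36T / G2 15T / G3 66T, arm = carrier (Willis)
ring teeth: 36 + 2·15 = 66
36(ω_sun−ω_arm) = −66(ω_ring−ω_arm),  ω_arm = 0, ω_sun = 1
ω_ring = 0 − (36/66)(1−0) = -6/11
exact speed ratio = -6/11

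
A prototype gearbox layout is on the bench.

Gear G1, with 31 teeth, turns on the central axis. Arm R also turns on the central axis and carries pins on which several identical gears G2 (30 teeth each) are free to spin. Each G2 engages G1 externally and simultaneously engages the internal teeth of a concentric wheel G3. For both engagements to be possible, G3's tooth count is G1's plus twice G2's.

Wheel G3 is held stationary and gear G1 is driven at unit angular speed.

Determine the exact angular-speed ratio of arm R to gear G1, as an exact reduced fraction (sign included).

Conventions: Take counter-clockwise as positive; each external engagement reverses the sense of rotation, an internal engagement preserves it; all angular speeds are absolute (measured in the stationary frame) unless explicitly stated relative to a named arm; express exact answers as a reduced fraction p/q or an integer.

31/122

planetary set (31T centre, 30T on arm, 91T internal) — Willis relation
ring teeth: 31 + 2·30 = 91
31(ω_sun−ω_arm) = −91(ω_ring−ω_arm),  ω_ring = 0, ω_sun = 1
31(1−ω_arm) = −91(0−ω_arm)  ⇒  122·ω_arm = 31  ⇒  ω_arm = 31/122
ω_out/ω_in = 31/122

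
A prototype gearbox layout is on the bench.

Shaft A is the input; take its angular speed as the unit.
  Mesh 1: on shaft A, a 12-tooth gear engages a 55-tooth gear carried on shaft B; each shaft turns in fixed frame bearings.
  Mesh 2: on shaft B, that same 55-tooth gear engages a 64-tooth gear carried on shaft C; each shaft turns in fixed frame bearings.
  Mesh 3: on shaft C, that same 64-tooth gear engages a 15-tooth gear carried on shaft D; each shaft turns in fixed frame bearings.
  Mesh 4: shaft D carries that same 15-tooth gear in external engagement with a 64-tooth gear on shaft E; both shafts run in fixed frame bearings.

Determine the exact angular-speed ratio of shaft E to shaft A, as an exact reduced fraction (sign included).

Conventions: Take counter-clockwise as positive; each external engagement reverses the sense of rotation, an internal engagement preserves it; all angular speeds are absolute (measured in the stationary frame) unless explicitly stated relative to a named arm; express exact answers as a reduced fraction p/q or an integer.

class = fixed-axis compound train [4 meshes; 4 ratios multiply, 4 sense flips]
mesh 1 [12T→55T]: running ratio 12/55, sense −
mesh 2 [55T→64T]: running ratio 3/16, sense +
mesh 3 [64T→15T]: running ratio 4/5, sense −
mesh 4 [15T→64T]: running ratio 3/16, sense +
ω_out/ω_in = 3/16

3/16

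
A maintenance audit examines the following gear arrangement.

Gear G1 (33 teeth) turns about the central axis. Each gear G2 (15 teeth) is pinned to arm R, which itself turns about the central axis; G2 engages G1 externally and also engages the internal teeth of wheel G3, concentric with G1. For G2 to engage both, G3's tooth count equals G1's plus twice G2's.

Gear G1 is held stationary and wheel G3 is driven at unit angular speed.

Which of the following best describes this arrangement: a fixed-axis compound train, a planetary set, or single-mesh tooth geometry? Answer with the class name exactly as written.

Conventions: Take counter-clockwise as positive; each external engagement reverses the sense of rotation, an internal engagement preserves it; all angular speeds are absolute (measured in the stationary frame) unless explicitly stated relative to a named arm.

planetary set (33T centre, 15T on arm, 63T internal) — Willis relation
classification: planetary set

planetary set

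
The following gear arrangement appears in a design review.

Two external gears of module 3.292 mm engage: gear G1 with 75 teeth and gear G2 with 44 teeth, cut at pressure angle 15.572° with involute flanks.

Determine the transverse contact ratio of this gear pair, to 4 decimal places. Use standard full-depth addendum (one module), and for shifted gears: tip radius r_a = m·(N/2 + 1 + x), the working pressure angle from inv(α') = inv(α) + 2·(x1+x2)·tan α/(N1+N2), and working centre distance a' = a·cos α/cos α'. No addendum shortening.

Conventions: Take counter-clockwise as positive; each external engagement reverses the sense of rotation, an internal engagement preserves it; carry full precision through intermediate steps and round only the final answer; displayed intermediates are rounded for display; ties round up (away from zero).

2.0757

topology: single-mesh involute geometry — m = 3.292, 75T/44T pair
base radii: r_b1 = 118.918628, r_b2 = 69.765595
tip radii: r_a1 = 126.742000, r_a2 = 75.716000
no profile shift: α' = α, a' = a
action lengths: √(r_a1²−r_b1²) = 43.839416, √(r_a2²−r_b2²) = 29.422345
base pitch p_b = π·m·cos α = 9.962504
CR = (43.839416 + 29.422345 − 195.874000·sin 15.57200°)/9.962504 = 2.075739
contact ratio ≈ 2.0757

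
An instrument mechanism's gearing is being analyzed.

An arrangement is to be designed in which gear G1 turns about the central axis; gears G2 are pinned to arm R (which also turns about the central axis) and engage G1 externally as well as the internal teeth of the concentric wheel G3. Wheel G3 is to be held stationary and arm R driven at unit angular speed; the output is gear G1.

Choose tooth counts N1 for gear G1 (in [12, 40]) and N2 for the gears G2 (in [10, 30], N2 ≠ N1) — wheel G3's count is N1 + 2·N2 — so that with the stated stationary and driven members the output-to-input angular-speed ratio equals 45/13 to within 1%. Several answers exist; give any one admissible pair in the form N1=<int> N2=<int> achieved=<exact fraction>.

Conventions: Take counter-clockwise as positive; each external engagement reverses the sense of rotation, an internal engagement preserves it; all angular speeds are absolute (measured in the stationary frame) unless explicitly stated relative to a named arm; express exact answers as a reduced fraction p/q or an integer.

topology: planetary set — design target 45/13, arm = carrier (Willis)
Willis with ω_ring = 0: ω_sun/ω_arm = (N1+N3)/N1; set equal to 45/13  ⇒  N3/N1 = 45/13 − 1 = 32/13
N3 = N1 + 2·N2  ⇒  N2/N1 = (N3/N1 − 1)/2 = (32/13 − 1)/2 = 19/26
smallest multiple with N1 ≥ 12 and N2 ≥ 10: k = 1  ⇒  N1 = 1·26 = 26, N2 = 1·19 = 19 (N1 ≤ 40, N2 ≤ 30, N2 ≠ N1 ✓), N3 = 26 + 2·19 = 64
check: (N1+N3)/N1 with N1 = 26, N3 = 64 gives 45/13; |achieved − target| = 0 ≤ 9/260 ✓

N1=26 N2=19 achieved=45/13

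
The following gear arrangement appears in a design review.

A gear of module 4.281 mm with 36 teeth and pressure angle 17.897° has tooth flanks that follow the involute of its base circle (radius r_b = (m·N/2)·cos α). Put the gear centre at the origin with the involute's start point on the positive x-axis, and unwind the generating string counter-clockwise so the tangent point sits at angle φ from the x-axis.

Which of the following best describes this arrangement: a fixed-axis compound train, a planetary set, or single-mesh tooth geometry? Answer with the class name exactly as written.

recognized (one wheel, involute flank): single-mesh tooth geometry, m = 4.281, N = 36
classification: single-mesh tooth geometry

single-mesh tooth geometry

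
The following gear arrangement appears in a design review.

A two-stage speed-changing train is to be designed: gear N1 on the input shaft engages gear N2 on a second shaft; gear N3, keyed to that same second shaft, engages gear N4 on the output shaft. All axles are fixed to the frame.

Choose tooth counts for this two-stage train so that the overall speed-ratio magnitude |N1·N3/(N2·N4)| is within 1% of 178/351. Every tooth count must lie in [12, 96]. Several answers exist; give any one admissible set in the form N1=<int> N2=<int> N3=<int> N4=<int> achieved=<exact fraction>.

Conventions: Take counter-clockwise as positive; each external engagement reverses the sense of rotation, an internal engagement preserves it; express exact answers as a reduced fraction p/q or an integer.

class = fixed-axis compound train [2-stage, 178/351 wanted]
target = 178/351 in lowest terms: an exact hit needs N1·N3 = k·178 and N2·N4 = k·351 for one integer k, every count in [12, 96]; additionally prefer no 1:1 stage (N1 ≠ N2, N3 ≠ N4)
k = 1…5: no 1:1-free in-range split of k·178 and k·351 into factor pairs; take k = 6
k = 6: N1·N3 = 1068 = 12·89, N2·N4 = 2106 = 26·81
achieved = 12·89/(26·81) = 178/351; |achieved − target| = 0 ≤ 89/17550 ✓

N1=12 N2=26 N3=89 N4=81 achieved=178/351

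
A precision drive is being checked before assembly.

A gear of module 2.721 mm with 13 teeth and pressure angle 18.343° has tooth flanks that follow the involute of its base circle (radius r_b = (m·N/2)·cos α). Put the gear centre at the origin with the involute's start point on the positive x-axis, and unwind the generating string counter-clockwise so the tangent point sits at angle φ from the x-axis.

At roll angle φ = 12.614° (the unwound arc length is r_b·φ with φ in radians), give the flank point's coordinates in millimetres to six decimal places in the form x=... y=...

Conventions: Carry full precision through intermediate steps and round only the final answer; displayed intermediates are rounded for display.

x=17.189766 y=0.059423

class = single-mesh tooth geometry [base-circle involute, m = 2.721, 13T]
pitch radius r_p = m·N/2 = 2.721·13/2 = 17.686500
base radius r_b = r_p·cos α = 17.686500·cos 18.343° = 16.787841
roll angle φ = 12.614° = 0.22015583 rad
x = r_b·(cos φ + φ·sin φ) = 17.189766
y = r_b·(sin φ − φ·cos φ) = 0.059423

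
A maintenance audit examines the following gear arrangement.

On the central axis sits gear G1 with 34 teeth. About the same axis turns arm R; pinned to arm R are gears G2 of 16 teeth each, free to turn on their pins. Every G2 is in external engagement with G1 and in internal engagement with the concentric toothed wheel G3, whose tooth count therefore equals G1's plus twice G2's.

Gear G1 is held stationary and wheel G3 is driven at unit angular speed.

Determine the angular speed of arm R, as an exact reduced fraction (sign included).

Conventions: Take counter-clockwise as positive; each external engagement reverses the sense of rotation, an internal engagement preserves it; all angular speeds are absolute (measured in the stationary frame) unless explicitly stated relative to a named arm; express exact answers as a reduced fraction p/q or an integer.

33/50

recognized (axles ride arm R): planetary set, 34/16/66 teeth
ring teeth: 34 + 2·16 = 66
34(ω_sun−ω_arm) = −66(ω_ring−ω_arm),  ω_sun = 0, ω_ring = 1
34(0−ω_arm) = −66(1−ω_arm)  ⇒  100·ω_arm = 66  ⇒  ω_arm = 33/50
exact speed ratio = 33/50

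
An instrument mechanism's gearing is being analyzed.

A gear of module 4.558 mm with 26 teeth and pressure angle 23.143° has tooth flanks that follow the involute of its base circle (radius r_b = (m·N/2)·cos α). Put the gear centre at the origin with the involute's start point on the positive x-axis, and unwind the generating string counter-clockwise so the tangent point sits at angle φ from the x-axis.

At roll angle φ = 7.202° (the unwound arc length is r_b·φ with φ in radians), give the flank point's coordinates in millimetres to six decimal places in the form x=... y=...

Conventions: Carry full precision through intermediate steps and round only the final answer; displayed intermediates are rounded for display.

single-mesh involute tooth geometry (26T wheel at module 4.558)
pitch radius r_p = m·N/2 = 4.558·26/2 = 59.254000
base radius r_b = r_p·cos α = 59.254000·cos 23.143° = 54.485641
roll angle φ = 7.202° = 0.12569861 rad
x = r_b·(cos φ + φ·sin φ) = 54.914382
y = r_b·(sin φ − φ·cos φ) = 0.036014

x=54.914382 y=0.036014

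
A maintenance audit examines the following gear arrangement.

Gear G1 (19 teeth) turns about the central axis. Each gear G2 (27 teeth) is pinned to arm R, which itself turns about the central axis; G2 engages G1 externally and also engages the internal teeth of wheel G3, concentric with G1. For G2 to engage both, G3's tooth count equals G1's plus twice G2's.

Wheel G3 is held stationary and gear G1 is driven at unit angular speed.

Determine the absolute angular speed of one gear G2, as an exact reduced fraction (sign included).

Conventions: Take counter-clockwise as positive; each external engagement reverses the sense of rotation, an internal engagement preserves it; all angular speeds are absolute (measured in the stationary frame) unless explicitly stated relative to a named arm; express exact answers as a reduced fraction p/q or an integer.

class = planetary set [G3 = 19+2·27 = 73; Willis about the carrier]
ring teeth: 19 + 2·27 = 73
19(ω_sun−ω_arm) = −73(ω_ring−ω_arm),  ω_ring = 0, ω_sun = 1
19(1−ω_arm) = −73(0−ω_arm)  ⇒  92·ω_arm = 19  ⇒  ω_arm = 19/92
sun–planet mesh: 19·(1−19/92) = −27·(ω_p−ω_arm)  ⇒  ω_p−ω_arm = -1387/2484
ω_p = 19/92 − 1387/2484 = -19/54
exact speed ratio = -19/54

-19/54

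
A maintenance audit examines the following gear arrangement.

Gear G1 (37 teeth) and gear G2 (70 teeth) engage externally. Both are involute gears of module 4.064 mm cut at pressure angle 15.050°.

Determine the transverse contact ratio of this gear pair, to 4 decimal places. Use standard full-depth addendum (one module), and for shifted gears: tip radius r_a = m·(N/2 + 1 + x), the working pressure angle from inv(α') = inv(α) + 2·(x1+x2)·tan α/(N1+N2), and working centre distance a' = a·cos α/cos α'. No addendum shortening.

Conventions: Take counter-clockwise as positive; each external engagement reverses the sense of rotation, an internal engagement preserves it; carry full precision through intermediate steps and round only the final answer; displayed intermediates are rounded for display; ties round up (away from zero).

recognized (one external pair, fixed centres): single-mesh tooth geometry, m = 4.064, N1 = 37, N2 = 70
base radii: r_b1 = 72.605158, r_b2 = 137.361111
tip radii: r_a1 = 79.248000, r_a2 = 146.304000
no profile shift: α' = α, a' = a
action lengths: √(r_a1²−r_b1²) = 31.760612, √(r_a2²−r_b2²) = 50.366514
base pitch p_b = π·m·cos α = 12.329504
CR = (31.760612 + 50.366514 − 217.424000·sin 15.05000°)/12.329504 = 2.082030
contact ratio ≈ 2.0820

2.0820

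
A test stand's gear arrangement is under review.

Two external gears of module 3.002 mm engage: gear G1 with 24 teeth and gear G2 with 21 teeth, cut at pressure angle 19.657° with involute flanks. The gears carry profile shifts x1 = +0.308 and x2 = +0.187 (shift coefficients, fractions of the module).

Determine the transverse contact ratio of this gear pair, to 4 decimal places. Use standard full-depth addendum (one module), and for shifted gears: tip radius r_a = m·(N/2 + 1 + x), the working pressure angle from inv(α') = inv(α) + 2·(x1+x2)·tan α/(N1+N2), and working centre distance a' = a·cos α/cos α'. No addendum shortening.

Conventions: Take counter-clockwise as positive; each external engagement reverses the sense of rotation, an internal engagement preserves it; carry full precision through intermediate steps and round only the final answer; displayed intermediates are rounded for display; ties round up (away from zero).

class = single-mesh tooth geometry [involute pair 24T × 21T, m = 3.002]
base radii: r_b1 = 33.924639, r_b2 = 29.684059
tip radii: r_a1 = 39.950616, r_a2 = 35.084374
inv(α') = inv(19.657°) + 2·(+0.308+0.187)·tan α/(24+21) = 0.02198451  ⇒  α' = 22.65576°
a' = a·cos α / cos α' = 67.5450·cos 19.657°/cos 22.65576° = 68.927429
action lengths: √(r_a1²−r_b1²) = 21.099066, √(r_a2²−r_b2²) = 18.702137
base pitch p_b = π·m·cos α = 8.881450
CR = (21.099066 + 18.702137 − 68.927429·sin 22.65576°)/8.881450 = 1.491963
contact ratio ≈ 1.4920

1.4920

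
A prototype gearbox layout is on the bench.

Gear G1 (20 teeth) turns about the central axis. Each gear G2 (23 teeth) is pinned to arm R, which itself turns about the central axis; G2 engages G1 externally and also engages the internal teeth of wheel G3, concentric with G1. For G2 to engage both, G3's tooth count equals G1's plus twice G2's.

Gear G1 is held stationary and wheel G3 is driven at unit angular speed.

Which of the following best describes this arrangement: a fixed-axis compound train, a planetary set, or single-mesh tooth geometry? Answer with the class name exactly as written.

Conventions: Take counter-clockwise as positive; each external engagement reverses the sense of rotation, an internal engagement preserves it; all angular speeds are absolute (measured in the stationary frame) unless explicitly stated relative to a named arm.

planetary set

planetary set (20T centre, 23T on arm, 66T internal) — Willis relation
classification: planetary set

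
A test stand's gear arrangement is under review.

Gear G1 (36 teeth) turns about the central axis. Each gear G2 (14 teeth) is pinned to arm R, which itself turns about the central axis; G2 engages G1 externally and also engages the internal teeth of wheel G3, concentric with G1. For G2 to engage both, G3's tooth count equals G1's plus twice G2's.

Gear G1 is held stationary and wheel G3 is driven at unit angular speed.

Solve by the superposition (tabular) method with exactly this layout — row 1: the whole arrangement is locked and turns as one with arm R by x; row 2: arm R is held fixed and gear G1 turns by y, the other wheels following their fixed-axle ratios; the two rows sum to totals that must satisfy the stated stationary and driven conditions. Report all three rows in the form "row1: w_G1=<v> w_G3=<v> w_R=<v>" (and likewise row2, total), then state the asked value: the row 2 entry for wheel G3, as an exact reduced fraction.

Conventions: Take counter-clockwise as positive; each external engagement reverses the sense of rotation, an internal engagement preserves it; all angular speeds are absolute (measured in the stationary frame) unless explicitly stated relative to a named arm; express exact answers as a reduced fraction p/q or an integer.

class = planetary set [G3 = 36+2·14 = 64; Willis about the carrier]
row 1 — lock + rotate with arm: ω_sun = ω_ring = ω_arm = x
row 2 (arm held, sun turns y): ω_ring = −(36/64)·y, ω_arm = 0
boundary: total ω_sun = x + y = 0 and total ω_ring = x − (36/64)·y = 1  ⇒  y = -16/25, x = 16/25
row 2 ring = −(36/64)·(-16/25) = 9/25
totals (row 1 + row 2): sun 16/25 + (-16/25) = 0, ring 16/25 + 9/25 = 1, arm 16/25 + 0 = 16/25
asked cell (row2, ring) = 9/25

row1: w_G1=16/25 w_G3=16/25 w_R=16/25
row2: w_G1=-16/25 w_G3=9/25 w_R=0
total: w_G1=0 w_G3=1 w_R=16/25
asked value: 9/25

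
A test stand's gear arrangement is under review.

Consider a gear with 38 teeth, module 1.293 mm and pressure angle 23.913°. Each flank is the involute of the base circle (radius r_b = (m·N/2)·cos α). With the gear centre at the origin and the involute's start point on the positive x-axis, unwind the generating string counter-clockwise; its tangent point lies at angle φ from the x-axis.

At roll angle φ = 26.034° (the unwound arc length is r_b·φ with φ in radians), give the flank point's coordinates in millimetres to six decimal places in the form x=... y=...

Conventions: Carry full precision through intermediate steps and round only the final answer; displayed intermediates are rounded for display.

x=24.658286 y=0.687885

single-mesh involute tooth geometry (38T wheel at module 1.293)
pitch radius r_p = m·N/2 = 1.293·38/2 = 24.567000
base radius r_b = r_p·cos α = 24.567000·cos 23.913° = 22.458218
roll angle φ = 26.034° = 0.45437902 rad
x = r_b·(cos φ + φ·sin φ) = 24.658286
y = r_b·(sin φ − φ·cos φ) = 0.687885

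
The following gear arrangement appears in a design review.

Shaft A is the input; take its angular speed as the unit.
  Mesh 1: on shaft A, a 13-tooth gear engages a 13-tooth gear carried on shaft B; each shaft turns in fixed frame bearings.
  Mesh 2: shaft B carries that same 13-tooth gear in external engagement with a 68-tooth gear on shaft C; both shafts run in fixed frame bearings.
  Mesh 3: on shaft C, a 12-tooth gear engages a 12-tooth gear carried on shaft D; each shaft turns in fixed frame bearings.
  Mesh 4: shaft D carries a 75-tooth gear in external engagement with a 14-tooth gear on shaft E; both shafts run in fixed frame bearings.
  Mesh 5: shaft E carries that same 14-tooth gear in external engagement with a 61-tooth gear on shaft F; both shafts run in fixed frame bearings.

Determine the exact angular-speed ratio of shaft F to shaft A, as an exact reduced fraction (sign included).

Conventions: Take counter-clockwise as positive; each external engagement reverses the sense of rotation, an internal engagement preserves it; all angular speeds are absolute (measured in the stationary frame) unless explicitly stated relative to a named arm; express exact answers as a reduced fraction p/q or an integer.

-975/4148

class = fixed-axis compound train [5 meshes; 5 ratios multiply, 5 sense flips]
mesh 1 [13T→13T]: running ratio 1, sense −
mesh 2 [13T→68T]: running ratio 13/68, sense +
mesh 3 [12T→12T]: running ratio 13/68, sense −
mesh 4 [75T→14T]: running ratio 975/952, sense +
mesh 5 [14T→61T]: running ratio 975/4148, sense −
ω_out/ω_in = -975/4148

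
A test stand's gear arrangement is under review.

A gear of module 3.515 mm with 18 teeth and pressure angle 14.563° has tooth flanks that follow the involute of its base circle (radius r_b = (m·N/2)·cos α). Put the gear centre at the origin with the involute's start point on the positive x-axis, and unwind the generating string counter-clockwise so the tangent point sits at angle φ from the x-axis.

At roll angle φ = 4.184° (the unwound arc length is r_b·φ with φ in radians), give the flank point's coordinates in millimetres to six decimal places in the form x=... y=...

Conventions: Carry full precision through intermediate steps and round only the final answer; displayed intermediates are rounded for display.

x=30.700152 y=0.003972

topology: single-mesh involute geometry — m = 3.515, N = 18
pitch radius r_p = m·N/2 = 3.515·18/2 = 31.635000
base radius r_b = r_p·cos α = 31.635000·cos 14.563° = 30.618623
roll angle φ = 4.184° = 0.07302458 rad
x = r_b·(cos φ + φ·sin φ) = 30.700152
y = r_b·(sin φ − φ·cos φ) = 0.003972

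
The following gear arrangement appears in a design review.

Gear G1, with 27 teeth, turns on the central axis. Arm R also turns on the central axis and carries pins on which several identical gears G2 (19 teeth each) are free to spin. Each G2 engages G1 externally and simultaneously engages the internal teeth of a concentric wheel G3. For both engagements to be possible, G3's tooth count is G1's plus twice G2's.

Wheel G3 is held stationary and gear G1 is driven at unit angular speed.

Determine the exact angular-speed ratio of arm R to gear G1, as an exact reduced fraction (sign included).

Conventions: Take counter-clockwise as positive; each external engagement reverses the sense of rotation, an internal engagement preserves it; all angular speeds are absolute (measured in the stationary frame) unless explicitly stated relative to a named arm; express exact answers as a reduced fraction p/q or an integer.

27/92

topology: planetary set — G1 27T / G2 19T / G3 65T, arm = carrier (Willis)
ring teeth: 27 + 2·19 = 65
27(ω_sun−ω_arm) = −65(ω_ring−ω_arm),  ω_ring = 0, ω_sun = 1
27(1−ω_arm) = −65(0−ω_arm)  ⇒  92·ω_arm = 27  ⇒  ω_arm = 27/92
ω_out/ω_in = 27/92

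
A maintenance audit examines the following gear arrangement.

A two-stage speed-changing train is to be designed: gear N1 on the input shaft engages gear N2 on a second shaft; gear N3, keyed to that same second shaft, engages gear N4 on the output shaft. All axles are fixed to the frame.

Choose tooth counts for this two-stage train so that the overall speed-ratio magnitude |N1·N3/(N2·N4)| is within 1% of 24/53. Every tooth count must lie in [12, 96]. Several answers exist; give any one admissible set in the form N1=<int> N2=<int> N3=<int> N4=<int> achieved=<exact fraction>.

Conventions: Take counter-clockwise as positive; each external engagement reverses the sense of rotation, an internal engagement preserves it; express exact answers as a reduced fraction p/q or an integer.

2-stage fixed-axis compound train for ratio 24/53
target = 24/53 in lowest terms: an exact hit needs N1·N3 = k·24 and N2·N4 = k·53 for one integer k, every count in [12, 96]; additionally prefer no 1:1 stage (N1 ≠ N2, N3 ≠ N4)
k = 1…11: no 1:1-free in-range split of k·24 and k·53 into factor pairs; take k = 12
k = 12: N1·N3 = 288 = 12·24, N2·N4 = 636 = 53·12
achieved = 12·24/(53·12) = 24/53; |achieved − target| = 0 ≤ 6/1325 ✓

N1=12 N2=53 N3=24 N4=12 achieved=24/53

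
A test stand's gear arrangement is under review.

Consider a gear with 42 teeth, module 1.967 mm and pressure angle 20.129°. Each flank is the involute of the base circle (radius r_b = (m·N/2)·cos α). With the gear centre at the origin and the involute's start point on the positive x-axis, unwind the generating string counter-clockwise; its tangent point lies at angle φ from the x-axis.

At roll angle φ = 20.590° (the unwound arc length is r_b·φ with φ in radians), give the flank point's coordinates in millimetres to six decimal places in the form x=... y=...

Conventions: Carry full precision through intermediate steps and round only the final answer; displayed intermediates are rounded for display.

x=41.208021 y=0.592261

topology: single-mesh involute geometry — m = 1.967, N = 42
pitch radius r_p = m·N/2 = 1.967·42/2 = 41.307000
base radius r_b = r_p·cos α = 41.307000·cos 20.129° = 38.783976
roll angle φ = 20.590° = 0.35936329 rad
x = r_b·(cos φ + φ·sin φ) = 41.208021
y = r_b·(sin φ − φ·cos φ) = 0.592261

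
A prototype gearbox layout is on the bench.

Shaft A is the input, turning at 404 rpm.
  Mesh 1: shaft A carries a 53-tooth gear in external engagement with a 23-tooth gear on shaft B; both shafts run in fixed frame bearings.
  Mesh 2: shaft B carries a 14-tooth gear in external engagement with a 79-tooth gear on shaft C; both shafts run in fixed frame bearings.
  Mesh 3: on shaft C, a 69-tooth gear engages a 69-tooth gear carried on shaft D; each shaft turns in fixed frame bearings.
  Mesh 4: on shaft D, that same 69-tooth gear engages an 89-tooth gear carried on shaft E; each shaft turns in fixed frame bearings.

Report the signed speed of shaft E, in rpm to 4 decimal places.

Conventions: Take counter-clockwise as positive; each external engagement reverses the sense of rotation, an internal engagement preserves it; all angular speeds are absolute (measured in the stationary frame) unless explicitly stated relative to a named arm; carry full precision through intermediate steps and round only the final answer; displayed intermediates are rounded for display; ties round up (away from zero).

topology: fixed-axis compound train — 4 meshes, A→E
mesh 1 [53T→23T]: ω = 404.0000×53/23 = 930.9565 rpm, sense flips to −
mesh 2 [14T→79T]: ω = 930.9565×14/79 = 164.9796 rpm, sense flips to +
mesh 3 [69T→69T]: ω = 164.9796×69/69 = 164.9796 rpm, sense flips to −
mesh 4 [69T→89T]: ω = 164.9796×69/89 = 127.9056 rpm, sense flips to +
signed output speed = +127.9056 rpm

+127.9056 rpm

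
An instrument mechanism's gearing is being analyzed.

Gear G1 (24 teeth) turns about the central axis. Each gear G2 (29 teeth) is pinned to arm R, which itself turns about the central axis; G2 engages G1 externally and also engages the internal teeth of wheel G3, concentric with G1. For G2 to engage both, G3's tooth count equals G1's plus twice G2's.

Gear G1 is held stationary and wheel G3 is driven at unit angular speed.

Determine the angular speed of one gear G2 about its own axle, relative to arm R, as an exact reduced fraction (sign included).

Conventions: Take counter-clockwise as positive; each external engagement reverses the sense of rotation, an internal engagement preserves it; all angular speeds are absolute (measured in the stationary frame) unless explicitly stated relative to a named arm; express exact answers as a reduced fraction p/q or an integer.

984/1537

topology: planetary set — G1 24T / G2 29T / G3 82T, arm = carrier (Willis)
ring teeth: 24 + 2·29 = 82
24(ω_sun−ω_arm) = −82(ω_ring−ω_arm),  ω_sun = 0, ω_ring = 1
24(0−ω_arm) = −82(1−ω_arm)  ⇒  106·ω_arm = 82  ⇒  ω_arm = 41/53
sun–planet mesh: 24·(0−41/53) = −29·(ω_p−ω_arm)  ⇒  ω_p−ω_arm = 984/1537
exact speed ratio = 984/1537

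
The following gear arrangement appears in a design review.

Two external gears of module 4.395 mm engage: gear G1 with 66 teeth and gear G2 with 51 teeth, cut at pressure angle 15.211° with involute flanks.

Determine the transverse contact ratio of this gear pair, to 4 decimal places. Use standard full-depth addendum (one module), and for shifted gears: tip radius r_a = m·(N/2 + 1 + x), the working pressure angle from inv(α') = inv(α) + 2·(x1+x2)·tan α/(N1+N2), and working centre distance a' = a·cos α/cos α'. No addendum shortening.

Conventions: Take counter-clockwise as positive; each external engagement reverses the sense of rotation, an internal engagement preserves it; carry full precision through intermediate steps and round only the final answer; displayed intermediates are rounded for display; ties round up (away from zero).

topology: single-mesh involute geometry — m = 4.395, 66T/51T pair
base radii: r_b1 = 139.953864, r_b2 = 108.146168
tip radii: r_a1 = 149.430000, r_a2 = 116.467500
no profile shift: α' = α, a' = a
action lengths: √(r_a1²−r_b1²) = 52.366409, √(r_a2²−r_b2²) = 43.232915
base pitch p_b = π·m·cos α = 13.323577
CR = (52.366409 + 43.232915 − 257.107500·sin 15.21100°)/13.323577 = 2.112112
contact ratio ≈ 2.1121

2.1121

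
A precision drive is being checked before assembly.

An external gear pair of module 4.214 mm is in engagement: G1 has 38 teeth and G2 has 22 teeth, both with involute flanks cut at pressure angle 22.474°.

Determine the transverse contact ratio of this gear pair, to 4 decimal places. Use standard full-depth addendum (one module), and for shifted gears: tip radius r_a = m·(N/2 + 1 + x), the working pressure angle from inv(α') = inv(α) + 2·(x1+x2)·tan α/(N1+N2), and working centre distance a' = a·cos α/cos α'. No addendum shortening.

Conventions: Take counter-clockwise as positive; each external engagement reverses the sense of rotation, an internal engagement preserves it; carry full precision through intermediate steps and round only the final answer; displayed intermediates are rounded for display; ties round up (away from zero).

1.5463

topology: single-mesh involute geometry — m = 4.214, 38T/22T pair
base radii: r_b1 = 73.985235, r_b2 = 42.833557
tip radii: r_a1 = 84.280000, r_a2 = 50.568000
no profile shift: α' = α, a' = a
action lengths: √(r_a1²−r_b1²) = 40.364631, √(r_a2²−r_b2²) = 26.877667
base pitch p_b = π·m·cos α = 12.233235
CR = (40.364631 + 26.877667 − 126.420000·sin 22.47400°)/12.233235 = 1.546317
contact ratio ≈ 1.5463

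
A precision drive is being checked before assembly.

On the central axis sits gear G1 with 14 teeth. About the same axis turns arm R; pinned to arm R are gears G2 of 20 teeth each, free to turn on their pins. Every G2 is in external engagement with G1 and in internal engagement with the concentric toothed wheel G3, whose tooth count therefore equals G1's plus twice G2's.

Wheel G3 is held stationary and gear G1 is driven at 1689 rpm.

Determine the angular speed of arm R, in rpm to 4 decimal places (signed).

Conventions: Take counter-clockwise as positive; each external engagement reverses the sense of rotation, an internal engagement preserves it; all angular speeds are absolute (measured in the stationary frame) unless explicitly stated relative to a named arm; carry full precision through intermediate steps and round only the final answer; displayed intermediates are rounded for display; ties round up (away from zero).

planetary set (14T centre, 20T on arm, 54T internal) — Willis relation
normalise by the input: solve with ω_sun = 1, then scale by 1689 rpm
ring teeth: 14 + 2·20 = 54
14(ω_sun−ω_arm) = −54(ω_ring−ω_arm),  ω_ring = 0, ω_sun = 1
14(1−ω_arm) = −54(0−ω_arm)  ⇒  68·ω_arm = 14  ⇒  ω_arm = 7/34
scale: ω_arm = 7/34 × 1689 rpm = +347.7353 rpm

+347.7353 rpm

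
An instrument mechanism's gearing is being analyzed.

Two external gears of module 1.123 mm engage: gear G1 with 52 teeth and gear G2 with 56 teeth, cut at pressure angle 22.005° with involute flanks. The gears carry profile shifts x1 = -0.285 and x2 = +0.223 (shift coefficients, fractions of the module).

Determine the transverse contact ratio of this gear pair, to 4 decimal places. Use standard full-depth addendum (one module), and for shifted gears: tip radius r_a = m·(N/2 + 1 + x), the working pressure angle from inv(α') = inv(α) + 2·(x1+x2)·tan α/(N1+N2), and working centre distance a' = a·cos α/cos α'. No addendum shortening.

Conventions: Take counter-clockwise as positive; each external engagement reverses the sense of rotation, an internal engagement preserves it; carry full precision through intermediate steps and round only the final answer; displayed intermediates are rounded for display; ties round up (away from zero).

single-mesh involute tooth geometry (52T engaging 56T at module 1.123)
base radii: r_b1 = 27.070960, r_b2 = 29.153341
tip radii: r_a1 = 30.000945, r_a2 = 32.817429
inv(α') = inv(22.005°) + 2·(-0.285+0.223)·tan α/(52+56) = 0.01960404  ⇒  α' = 21.84087°
a' = a·cos α / cos α' = 60.6420·cos 22.005°/cos 21.84087° = 60.572127
action lengths: √(r_a1²−r_b1²) = 12.931351, √(r_a2²−r_b2²) = 15.068721
base pitch p_b = π·m·cos α = 3.270997
CR = (12.931351 + 15.068721 − 60.572127·sin 21.84087°)/3.270997 = 1.670873
contact ratio ≈ 1.6709

1.6709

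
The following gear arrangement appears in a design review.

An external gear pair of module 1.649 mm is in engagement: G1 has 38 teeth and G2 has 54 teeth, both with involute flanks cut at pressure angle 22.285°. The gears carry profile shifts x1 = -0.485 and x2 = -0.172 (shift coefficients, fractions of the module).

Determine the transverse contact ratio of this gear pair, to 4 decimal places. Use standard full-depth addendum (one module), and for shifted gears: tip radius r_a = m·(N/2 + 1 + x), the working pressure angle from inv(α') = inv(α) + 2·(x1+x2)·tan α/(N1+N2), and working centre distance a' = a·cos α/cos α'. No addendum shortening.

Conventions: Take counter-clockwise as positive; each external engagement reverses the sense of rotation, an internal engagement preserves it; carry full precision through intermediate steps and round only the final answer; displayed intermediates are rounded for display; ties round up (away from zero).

1.7860

class = single-mesh tooth geometry [involute pair 38T × 54T, m = 1.649]
base radii: r_b1 = 28.990857, r_b2 = 41.197534
tip radii: r_a1 = 32.180235, r_a2 = 45.888372
inv(α') = inv(22.285°) + 2·(-0.485-0.172)·tan α/(38+54) = 0.01502411  ⇒  α' = 20.05164°
a' = a·cos α / cos α' = 75.8540·cos 22.285°/cos 20.05164° = 74.717464
action lengths: √(r_a1²−r_b1²) = 13.967739, √(r_a2²−r_b2²) = 20.211529
base pitch p_b = π·m·cos α = 4.793551
CR = (13.967739 + 20.211529 − 74.717464·sin 20.05164°)/4.793551 = 1.785967
contact ratio ≈ 1.7860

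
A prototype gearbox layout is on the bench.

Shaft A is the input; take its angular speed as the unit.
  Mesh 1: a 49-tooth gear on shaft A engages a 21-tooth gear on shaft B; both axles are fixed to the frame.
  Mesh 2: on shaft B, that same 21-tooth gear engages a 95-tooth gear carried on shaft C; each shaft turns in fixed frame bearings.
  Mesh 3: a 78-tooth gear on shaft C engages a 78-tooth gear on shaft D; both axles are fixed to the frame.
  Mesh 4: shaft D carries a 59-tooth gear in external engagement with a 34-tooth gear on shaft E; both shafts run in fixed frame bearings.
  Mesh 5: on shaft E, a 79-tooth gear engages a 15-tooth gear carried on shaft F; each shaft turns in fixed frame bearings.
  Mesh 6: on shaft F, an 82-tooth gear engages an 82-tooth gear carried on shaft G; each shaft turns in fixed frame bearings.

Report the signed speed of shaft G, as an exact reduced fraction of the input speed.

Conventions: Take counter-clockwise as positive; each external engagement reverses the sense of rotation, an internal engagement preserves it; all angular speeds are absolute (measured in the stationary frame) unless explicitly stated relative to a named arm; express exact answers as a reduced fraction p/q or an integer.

228389/48450

6-mesh fixed-axis compound train (all bearings frame-fixed)
mesh 1 [49T→21T]: |ω|/ω_in = 1×49/21 = 7/3, sense flips to −
mesh 2 [21T→95T]: |ω|/ω_in = (7/3)×21/95 = 49/95, sense flips to +
mesh 3 [78T→78T]: |ω|/ω_in = (49/95)×78/78 = 49/95, sense flips to −
mesh 4 [59T→34T]: |ω|/ω_in = (49/95)×59/34 = 2891/3230, sense flips to +
mesh 5 [79T→15T]: |ω|/ω_in = (2891/3230)×79/15 = 228389/48450, sense flips to −
mesh 6 [82T→82T]: |ω|/ω_in = (228389/48450)×82/82 = 228389/48450, sense flips to +
signed output speed (× input speed) = 228389/48450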